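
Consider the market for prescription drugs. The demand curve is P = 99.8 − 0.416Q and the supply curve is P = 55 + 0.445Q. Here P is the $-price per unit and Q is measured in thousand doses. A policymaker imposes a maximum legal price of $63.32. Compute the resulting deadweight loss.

$478.41 thousand

Competitive equilibrium: 99.8 − 0.416Q = 55 + 0.445Q → Q* = 52.0325, P* = 78.1545.
At the ceiling P = 63.32, quantity supplied = (63.32 − 55)/0.445 = 18.6966.
Willingness to pay at Q' = 18.6966: 99.8 − 0.416·18.6966 = 92.0222.
ΔQ = 52.0325 − 18.6966 = 33.3359; wedge = 92.0222 − 63.32 = 28.7022.
DWL = ½ × 33.3359 × 28.7022 = $478.41 thousand.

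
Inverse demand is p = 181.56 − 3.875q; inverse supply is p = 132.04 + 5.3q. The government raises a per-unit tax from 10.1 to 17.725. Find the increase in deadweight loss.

11.56

Competitive equilibrium: 181.56 − 3.875q = 132.04 + 5.3q → q* = 5.3973, p* = 160.6456.
For a per-unit tax t: Δq = t/9.175, so DWL = ½·t·(t/9.175) = t²/18.35.
At t = 10.1: DWL = 5.559. At t = 17.725: DWL = 17.121.
Increase = 17.121 − 5.559 = 11.56.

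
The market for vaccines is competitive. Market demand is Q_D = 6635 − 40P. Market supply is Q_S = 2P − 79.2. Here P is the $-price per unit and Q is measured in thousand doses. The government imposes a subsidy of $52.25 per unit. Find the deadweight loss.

In inverse form: demand P = 165.875 − 0.025Q, supply P = 39.6 + 0.5Q.
Competitive equilibrium: 165.875 − 0.025Q = 39.6 + 0.5Q → Q* = 240.5238, P* = 159.8619.
The subsidy lowers effective supply by 52.25: P = 0.5Q − 12.65.
New quantity: 165.875 − 0.025Q = 0.5Q − 12.65 → Q' = 340.0476.
Overproduction ΔQ = 340.0476 − 240.5238 = 99.5238; wedge = subsidy = 52.25.
Welfare loss = ½ × 99.5238 × 52.25 = $2600.06 thousand.

$2600.06 thousand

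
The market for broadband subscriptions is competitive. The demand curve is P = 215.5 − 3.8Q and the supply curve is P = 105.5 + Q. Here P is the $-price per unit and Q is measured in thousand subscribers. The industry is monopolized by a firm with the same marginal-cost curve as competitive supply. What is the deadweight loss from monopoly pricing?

Competitive equilibrium: 215.5 − 3.8Q = 105.5 + Q → Q* = 22.91667, P* = 128.41667.
Marginal revenue: MR = 215.5 − 7.6Q. Set MR = MC: 215.5 − 7.6Q = 105.5 + Q → Q_m = 12.7907.
Price P_m = 215.5 − 3.8·12.7907 = 166.89534; MC(Q_m) = 105.5 + 1·12.7907 = 118.2907.
Competitive Q* = 22.91667, so ΔQ = 10.12597; wedge = 166.89534 − 118.2907 = 48.60464.
Deadweight loss = ½ × 10.12597 × 48.60464 = $246.08 thousand.

$246.08 thousand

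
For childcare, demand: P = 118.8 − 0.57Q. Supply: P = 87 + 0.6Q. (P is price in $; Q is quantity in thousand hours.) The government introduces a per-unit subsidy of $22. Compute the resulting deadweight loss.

Competitive equilibrium: 118.8 − 0.57Q = 87 + 0.6Q → Q* = 27.1795, P* = 103.3077.
The subsidy lowers effective supply by 22: P = 65 + 0.6Q.
New quantity: 118.8 − 0.57Q = 65 + 0.6Q → Q' = 45.9829.
Overproduction ΔQ = 45.9829 − 27.1795 = 18.8034; wedge = subsidy = 22.
Deadweight loss = ½ × 18.8034 × 22 = $206.84 thousand.

$206.84 thousand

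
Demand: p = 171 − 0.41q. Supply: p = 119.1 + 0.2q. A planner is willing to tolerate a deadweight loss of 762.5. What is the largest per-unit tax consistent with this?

30.5

Competitive equilibrium: 171 − 0.41q = 119.1 + 0.2q → q* = 85.082, p* = 136.1164.
A tax t gives Δq = t/0.61 and wedge t, so DWL = t²/1.22.
t²/1.22 = 762.5 → t² = 930.25 → t = 30.5.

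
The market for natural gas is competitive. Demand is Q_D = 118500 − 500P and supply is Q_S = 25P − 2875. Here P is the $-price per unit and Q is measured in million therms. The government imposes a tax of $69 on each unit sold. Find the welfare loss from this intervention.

$56678.57 million

In inverse form: demand P = 237 − 0.002Q, supply P = 115 + 0.04Q.
Competitive equilibrium: 237 − 0.002Q = 115 + 0.04Q → Q* = 2904.7619, P* = 231.1905.
With the tax, the buyer price exceeds the seller price by 69: (237 − 0.002Q) − (115 + 0.04Q) = 69 → Q' = 1261.9048.
ΔQ = 2904.7619 − 1261.9048 = 1642.8571; the wedge equals the tax, 69.
DWL = ½ × 1642.8571 × 69 = $56678.57 million.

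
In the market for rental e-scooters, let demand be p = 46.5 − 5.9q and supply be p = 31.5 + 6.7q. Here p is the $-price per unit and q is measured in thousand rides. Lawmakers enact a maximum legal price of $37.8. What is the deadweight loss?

$0.39 thousand

Competitive equilibrium: 46.5 − 5.9q = 31.5 + 6.7q → q* = 1.1905, p* = 39.4762.
At the ceiling p = 37.8, quantity supplied = (37.8 − 31.5)/6.7 = 0.9403.
Willingness to pay at q' = 0.9403: 46.5 − 5.9·0.9403 = 40.9522.
Δq = 1.1905 − 0.9403 = 0.2502; wedge = 40.9522 − 37.8 = 3.1522.
The triangle = ½ × 0.2502 × 3.1522 = $0.39 thousand.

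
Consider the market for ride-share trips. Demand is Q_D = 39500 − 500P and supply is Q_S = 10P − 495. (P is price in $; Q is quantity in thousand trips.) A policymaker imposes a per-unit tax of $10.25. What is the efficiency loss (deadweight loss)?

$515.01 thousand

In inverse form: demand P = 79 − 0.002Q, supply P = 49.5 + 0.1Q.
Competitive equilibrium: 79 − 0.002Q = 49.5 + 0.1Q → Q* = 289.2157, P* = 78.4216.
With the tax, the buyer price exceeds the seller price by 10.25: (79 − 0.002Q) − (49.5 + 0.1Q) = 10.25 → Q' = 188.7255.
ΔQ = 289.2157 − 188.7255 = 100.4902; the wedge equals the tax, 10.25.
DWL = ½ × 100.4902 × 10.25 = $515.01 thousand.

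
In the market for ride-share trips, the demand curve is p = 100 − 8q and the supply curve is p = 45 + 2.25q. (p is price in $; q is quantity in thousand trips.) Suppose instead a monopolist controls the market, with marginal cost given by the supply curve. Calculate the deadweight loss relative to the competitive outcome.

$28.35 thousand

Competitive equilibrium: 100 − 8q = 45 + 2.25q → q* = 5.36585, p* = 57.07317.
Marginal revenue: MR = 100 − 16q. Set MR = MC: 100 − 16q = 45 + 2.25q → q_m = 3.0137.
Price p_m = 100 − 8·3.0137 = 75.8904; MC(q_m) = 45 + 2.25·3.0137 = 51.78083.
Competitive q* = 5.36585, so Δq = 2.35215; wedge = 75.8904 − 51.78083 = 24.10957.
The triangle = ½ × 2.35215 × 24.10957 = $28.35 thousand.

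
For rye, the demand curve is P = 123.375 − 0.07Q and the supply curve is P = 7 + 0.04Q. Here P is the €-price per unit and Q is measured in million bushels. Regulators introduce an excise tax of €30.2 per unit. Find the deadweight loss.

Competitive equilibrium: 123.375 − 0.07Q = 7 + 0.04Q → Q* = 1057.9545, P* = 49.3182.
With the tax, the buyer price exceeds the seller price by 30.2: (123.375 − 0.07Q) − (7 + 0.04Q) = 30.2 → Q' = 783.4091.
ΔQ = 1057.9545 − 783.4091 = 274.5454; the wedge equals the tax, 30.2.
Deadweight loss = ½ × 274.5454 × 30.2 = €4145.64 million.

€4145.64 million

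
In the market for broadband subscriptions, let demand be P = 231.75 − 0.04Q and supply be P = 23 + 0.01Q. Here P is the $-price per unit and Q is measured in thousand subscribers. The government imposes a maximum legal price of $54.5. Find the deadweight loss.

$26265.625 thousand

Competitive equilibrium: 231.75 − 0.04Q = 23 + 0.01Q → Q* = 4175, P* = 64.75.
At the ceiling P = 54.5, quantity supplied = (54.5 − 23)/0.01 = 3150.
Willingness to pay at Q' = 3150: 231.75 − 0.04·3150 = 105.75.
ΔQ = 4175 − 3150 = 1025; wedge = 105.75 − 54.5 = 51.25.
Welfare loss = ½ × 1025 × 51.25 = $26265.625 thousand.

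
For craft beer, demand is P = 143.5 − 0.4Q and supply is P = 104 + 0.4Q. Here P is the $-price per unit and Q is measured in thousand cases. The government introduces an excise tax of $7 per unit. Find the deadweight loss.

$30.625 thousand

Competitive equilibrium: 143.5 − 0.4Q = 104 + 0.4Q → Q* = 49.375, P* = 123.75.
With the tax, the buyer price exceeds the seller price by 7: (143.5 − 0.4Q) − (104 + 0.4Q) = 7 → Q' = 40.625.
ΔQ = 49.375 − 40.625 = 8.75; the wedge equals the tax, 7.
DWL = ½ × 8.75 × 7 = $30.625 thousand.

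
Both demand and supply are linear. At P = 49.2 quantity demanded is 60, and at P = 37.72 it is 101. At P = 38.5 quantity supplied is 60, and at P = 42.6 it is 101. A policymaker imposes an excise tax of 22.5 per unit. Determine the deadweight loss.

Demand slope = (37.72 − 49.2)/(101 − 60) = −0.28, so P = 66 − 0.28Q.
Supply slope = (42.6 − 38.5)/(101 − 60) = 0.1, so P = 32.5 + 0.1Q.
Competitive equilibrium: 66 − 0.28Q = 32.5 + 0.1Q → Q* = 88.1579, P* = 41.3158.
With the tax, the buyer price exceeds the seller price by 22.5: (66 − 0.28Q) − (32.5 + 0.1Q) = 22.5 → Q' = 28.9474.
ΔQ = 88.1579 − 28.9474 = 59.2105; the wedge equals the tax, 22.5.
The triangle = ½ × 59.2105 × 22.5 = 666.12.

666.12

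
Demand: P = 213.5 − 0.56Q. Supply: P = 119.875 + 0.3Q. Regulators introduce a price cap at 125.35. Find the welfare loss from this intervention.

Competitive equilibrium: 213.5 − 0.56Q = 119.875 + 0.3Q → Q* = 108.8663, P* = 152.5349.
At the ceiling P = 125.35, quantity supplied = (125.35 − 119.875)/0.3 = 18.25.
Willingness to pay at Q' = 18.25: 213.5 − 0.56·18.25 = 203.28.
ΔQ = 108.8663 − 18.25 = 90.6163; wedge = 203.28 − 125.35 = 77.93.
Deadweight loss = ½ × 90.6163 × 77.93 = 3530.86.

3530.86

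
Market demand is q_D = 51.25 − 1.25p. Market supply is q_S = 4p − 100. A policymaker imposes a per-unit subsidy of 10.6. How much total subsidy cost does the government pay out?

268.53

In inverse form: demand p = 41 − 0.8q, supply p = 25 + 0.25q.
Competitive equilibrium: 41 − 0.8q = 25 + 0.25q → q* = 15.2381, p* = 28.8095.
The subsidy lowers effective supply by 10.6: p = 14.4 + 0.25q.
New quantity: 41 − 0.8q = 14.4 + 0.25q → q' = 25.3333.
Total subsidy cost = 10.6 × 25.3333 = 268.53.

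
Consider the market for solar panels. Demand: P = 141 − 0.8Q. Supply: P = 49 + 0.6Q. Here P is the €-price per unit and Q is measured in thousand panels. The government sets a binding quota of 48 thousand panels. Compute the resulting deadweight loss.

€219.66 thousand

Competitive equilibrium: 141 − 0.8Q = 49 + 0.6Q → Q* = 65.7143, P* = 88.4286.
At Q = 48: demand price = 141 − 0.8·48 = 102.6; supply price = 49 + 0.6·48 = 77.8.
ΔQ = 65.7143 − 48 = 17.7143; wedge = 102.6 − 77.8 = 24.8.
Deadweight loss = ½ × 17.7143 × 24.8 = €219.66 thousand.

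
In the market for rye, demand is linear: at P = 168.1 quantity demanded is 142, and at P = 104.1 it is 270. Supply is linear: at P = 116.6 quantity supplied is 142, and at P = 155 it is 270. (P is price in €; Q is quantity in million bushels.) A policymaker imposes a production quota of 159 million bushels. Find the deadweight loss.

Demand slope = (104.1 − 168.1)/(270 − 142) = −0.5, so P = 239.1 − 0.5Q.
Supply slope = (155 − 116.6)/(270 − 142) = 0.3, so P = 74 + 0.3Q.
Competitive equilibrium: 239.1 − 0.5Q = 74 + 0.3Q → Q* = 206.375, P* = 135.9125.
At Q = 159: demand price = 239.1 − 0.5·159 = 159.6; supply price = 74 + 0.3·159 = 121.7.
ΔQ = 206.375 − 159 = 47.375; wedge = 159.6 − 121.7 = 37.9.
Welfare loss = ½ × 47.375 × 37.9 = €897.76 million.

€897.76 million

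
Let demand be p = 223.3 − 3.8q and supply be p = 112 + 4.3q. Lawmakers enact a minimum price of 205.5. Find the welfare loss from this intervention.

Competitive equilibrium: 223.3 − 3.8q = 112 + 4.3q → q* = 13.7407, p* = 171.0852.
At the floor p = 205.5, quantity demanded = (223.3 − 205.5)/3.8 = 4.6842.
Sellers' marginal cost at q' = 4.6842: 112 + 4.3·4.6842 = 132.1421.
Δq = 13.7407 − 4.6842 = 9.0565; wedge = 205.5 − 132.1421 = 73.3579.
DWL = ½ × 9.0565 × 73.3579 = 332.18.

332.18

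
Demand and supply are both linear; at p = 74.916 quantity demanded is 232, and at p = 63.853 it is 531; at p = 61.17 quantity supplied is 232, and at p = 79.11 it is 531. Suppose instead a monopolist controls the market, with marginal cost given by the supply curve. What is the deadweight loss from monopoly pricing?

516.43

Demand slope = (63.853 − 74.916)/(531 − 232) = −0.037, so p = 83.5 − 0.037q.
Supply slope = (79.11 − 61.17)/(531 − 232) = 0.06, so p = 47.25 + 0.06q.
Competitive equilibrium: 83.5 − 0.037q = 47.25 + 0.06q → q* = 373.7113, p* = 69.6727.
Marginal revenue: MR = 83.5 − 0.074q. Set MR = MC: 83.5 − 0.074q = 47.25 + 0.06q → q_m = 270.5224.
Price p_m = 83.5 − 0.037·270.5224 = 73.4907; MC(q_m) = 47.25 + 0.06·270.5224 = 63.4813.
Competitive q* = 373.7113, so Δq = 103.1889; wedge = 73.4907 − 63.4813 = 10.0094.
Deadweight loss = ½ × 103.1889 × 10.0094 = 516.43.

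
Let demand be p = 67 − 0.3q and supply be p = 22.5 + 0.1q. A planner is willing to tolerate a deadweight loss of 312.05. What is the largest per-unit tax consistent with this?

15.8

Competitive equilibrium: 67 − 0.3q = 22.5 + 0.1q → q* = 111.25, p* = 33.625.
A tax t gives Δq = t/0.4 and wedge t, so DWL = t²/0.8.
t²/0.8 = 312.05 → t² = 249.64 → t = 15.8.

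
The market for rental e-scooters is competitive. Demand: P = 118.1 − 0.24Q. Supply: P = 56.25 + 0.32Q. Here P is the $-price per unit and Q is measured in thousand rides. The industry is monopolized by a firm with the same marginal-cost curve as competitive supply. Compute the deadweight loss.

$307.40 thousand

Competitive equilibrium: 118.1 − 0.24Q = 56.25 + 0.32Q → Q* = 110.4464, P* = 91.5929.
Marginal revenue: MR = 118.1 − 0.48Q. Set MR = MC: 118.1 − 0.48Q = 56.25 + 0.32Q → Q_m = 77.3125.
Price P_m = 118.1 − 0.24·77.3125 = 99.545; MC(Q_m) = 56.25 + 0.32·77.3125 = 80.99.
Competitive Q* = 110.4464, so ΔQ = 33.1339; wedge = 99.545 − 80.99 = 18.555.
Welfare loss = ½ × 33.1339 × 18.555 = $307.40 thousand.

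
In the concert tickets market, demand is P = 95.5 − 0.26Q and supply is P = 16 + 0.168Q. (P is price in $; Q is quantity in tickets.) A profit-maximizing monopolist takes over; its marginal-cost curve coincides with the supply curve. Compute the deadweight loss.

$1054.46

Competitive equilibrium: 95.5 − 0.26Q = 16 + 0.168Q → Q* = 185.7477, P* = 47.2056.
Marginal revenue: MR = 95.5 − 0.52Q. Set MR = MC: 95.5 − 0.52Q = 16 + 0.168Q → Q_m = 115.5523.
Price P_m = 95.5 − 0.26·115.5523 = 65.4564; MC(Q_m) = 16 + 0.168·115.5523 = 35.4128.
Competitive Q* = 185.7477, so ΔQ = 70.1954; wedge = 65.4564 − 35.4128 = 30.0436.
The triangle = ½ × 70.1954 × 30.0436 = $1054.46.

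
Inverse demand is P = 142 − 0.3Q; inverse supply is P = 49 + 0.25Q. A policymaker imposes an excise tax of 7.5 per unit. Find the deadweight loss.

51.14

Competitive equilibrium: 142 − 0.3Q = 49 + 0.25Q → Q* = 169.0909, P* = 91.2727.
With the tax, the buyer price exceeds the seller price by 7.5: (142 − 0.3Q) − (49 + 0.25Q) = 7.5 → Q' = 155.4545.
ΔQ = 169.0909 − 155.4545 = 13.6364; the wedge equals the tax, 7.5.
Welfare loss = ½ × 13.6364 × 7.5 = 51.14.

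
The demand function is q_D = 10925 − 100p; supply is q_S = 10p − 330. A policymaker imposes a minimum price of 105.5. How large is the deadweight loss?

5568.18

In inverse form: demand p = 109.25 − 0.01q, supply p = 33 + 0.1q.
Competitive equilibrium: 109.25 − 0.01q = 33 + 0.1q → q* = 693.1818, p* = 102.3182.
At the floor p = 105.5, quantity demanded = (109.25 − 105.5)/0.01 = 375.
Sellers' marginal cost at q' = 375: 33 + 0.1·375 = 70.5.
Δq = 693.1818 − 375 = 318.1818; wedge = 105.5 − 70.5 = 35.
DWL = ½ × 318.1818 × 35 = 5568.18.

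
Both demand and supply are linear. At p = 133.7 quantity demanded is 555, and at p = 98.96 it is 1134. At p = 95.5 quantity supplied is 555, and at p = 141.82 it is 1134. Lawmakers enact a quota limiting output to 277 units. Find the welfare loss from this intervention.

Demand slope = (98.96 − 133.7)/(1134 − 555) = −0.06, so p = 167 − 0.06q.
Supply slope = (141.82 − 95.5)/(1134 − 555) = 0.08, so p = 51.1 + 0.08q.
Competitive equilibrium: 167 − 0.06q = 51.1 + 0.08q → q* = 827.8571, p* = 117.3286.
At q = 277: demand price = 167 − 0.06·277 = 150.38; supply price = 51.1 + 0.08·277 = 73.26.
Δq = 827.8571 − 277 = 550.8571; wedge = 150.38 − 73.26 = 77.12.
The triangle = ½ × 550.8571 × 77.12 = 21241.05.

21241.05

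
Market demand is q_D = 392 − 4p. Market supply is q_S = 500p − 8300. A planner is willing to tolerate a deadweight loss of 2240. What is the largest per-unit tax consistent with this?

In inverse form: demand p = 98 − 0.25q, supply p = 16.6 + 0.002q.
Competitive equilibrium: 98 − 0.25q = 16.6 + 0.002q → q* = 323.0159, p* = 17.246.
A tax t gives Δq = t/0.252 and wedge t, so DWL = t²/0.504.
t²/0.504 = 2240 → t² = 1128.96 → t = 33.6.

33.6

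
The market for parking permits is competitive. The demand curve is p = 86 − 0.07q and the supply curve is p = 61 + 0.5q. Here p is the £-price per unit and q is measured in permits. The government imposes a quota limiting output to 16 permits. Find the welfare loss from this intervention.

£221.21

Competitive equilibrium: 86 − 0.07q = 61 + 0.5q → q* = 43.8596, p* = 82.9298.
At q = 16: demand price = 86 − 0.07·16 = 84.88; supply price = 61 + 0.5·16 = 69.
Δq = 43.8596 − 16 = 27.8596; wedge = 84.88 − 69 = 15.88.
DWL = ½ × 27.8596 × 15.88 = £221.21.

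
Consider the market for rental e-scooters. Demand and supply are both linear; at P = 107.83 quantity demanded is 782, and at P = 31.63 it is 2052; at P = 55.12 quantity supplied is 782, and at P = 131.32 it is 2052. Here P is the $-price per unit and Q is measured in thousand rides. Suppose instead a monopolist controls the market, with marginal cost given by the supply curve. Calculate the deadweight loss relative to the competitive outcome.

Demand slope = (31.63 − 107.83)/(2052 − 782) = −0.06, so P = 154.75 − 0.06Q.
Supply slope = (131.32 − 55.12)/(2052 − 782) = 0.06, so P = 8.2 + 0.06Q.
Competitive equilibrium: 154.75 − 0.06Q = 8.2 + 0.06Q → Q* = 1221.25, P* = 81.475.
Marginal revenue: MR = 154.75 − 0.12Q. Set MR = MC: 154.75 − 0.12Q = 8.2 + 0.06Q → Q_m = 814.1667.
Price P_m = 154.75 − 0.06·814.1667 = 105.9; MC(Q_m) = 8.2 + 0.06·814.1667 = 57.05.
Competitive Q* = 1221.25, so ΔQ = 407.0833; wedge = 105.9 − 57.05 = 48.85.
Welfare loss = ½ × 407.0833 × 48.85 = $9943.01 thousand.

$9943.01 thousand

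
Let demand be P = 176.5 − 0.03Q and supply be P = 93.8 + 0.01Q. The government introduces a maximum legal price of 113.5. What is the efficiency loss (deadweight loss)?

190.125

Competitive equilibrium: 176.5 − 0.03Q = 93.8 + 0.01Q → Q* = 2067.5, P* = 114.475.
At the ceiling P = 113.5, quantity supplied = (113.5 − 93.8)/0.01 = 1970.
Willingness to pay at Q' = 1970: 176.5 − 0.03·1970 = 117.4.
ΔQ = 2067.5 − 1970 = 97.5; wedge = 117.4 − 113.5 = 3.9.
Welfare loss = ½ × 97.5 × 3.9 = 190.125.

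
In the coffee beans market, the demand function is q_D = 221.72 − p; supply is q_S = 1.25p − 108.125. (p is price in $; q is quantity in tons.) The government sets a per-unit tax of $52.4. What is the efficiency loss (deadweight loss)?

$762.71

In inverse form: demand p = 221.72 − q, supply p = 86.5 + 0.8q.
Competitive equilibrium: 221.72 − q = 86.5 + 0.8q → q* = 75.1222, p* = 146.5978.
With the tax, the buyer price exceeds the seller price by 52.4: (221.72 − q) − (86.5 + 0.8q) = 52.4 → q' = 46.0111.
Δq = 75.1222 − 46.0111 = 29.1111; the wedge equals the tax, 52.4.
The triangle = ½ × 29.1111 × 52.4 = $762.71.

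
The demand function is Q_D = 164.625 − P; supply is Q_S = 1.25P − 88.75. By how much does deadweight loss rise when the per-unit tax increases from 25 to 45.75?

407.80

In inverse form: demand P = 164.625 − Q, supply P = 71 + 0.8Q.
Competitive equilibrium: 164.625 − Q = 71 + 0.8Q → Q* = 52.0139, P* = 112.6111.
For a per-unit tax t: ΔQ = t/1.8, so DWL = ½·t·(t/1.8) = t²/3.6.
At t = 25: DWL = 173.611. At t = 45.75: DWL = 581.406.
Increase = 581.406 − 173.611 = 407.80.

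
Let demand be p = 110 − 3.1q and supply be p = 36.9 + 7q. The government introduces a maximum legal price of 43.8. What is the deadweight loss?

197.39

Competitive equilibrium: 110 − 3.1q = 36.9 + 7q → q* = 7.2376, p* = 87.5634.
At the ceiling p = 43.8, quantity supplied = (43.8 − 36.9)/7 = 0.9857.
Willingness to pay at q' = 0.9857: 110 − 3.1·0.9857 = 106.9443.
Δq = 7.2376 − 0.9857 = 6.2519; wedge = 106.9443 − 43.8 = 63.1443.
DWL = ½ × 6.2519 × 63.1443 = 197.39.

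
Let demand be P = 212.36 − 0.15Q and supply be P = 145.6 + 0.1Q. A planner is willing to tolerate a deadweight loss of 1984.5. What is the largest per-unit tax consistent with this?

Competitive equilibrium: 212.36 − 0.15Q = 145.6 + 0.1Q → Q* = 267.04, P* = 172.304.
A tax t gives ΔQ = t/0.25 and wedge t, so DWL = t²/0.5.
t²/0.5 = 1984.5 → t² = 992.25 → t = 31.5.

31.5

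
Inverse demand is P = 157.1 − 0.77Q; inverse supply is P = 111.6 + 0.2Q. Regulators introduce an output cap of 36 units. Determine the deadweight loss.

Competitive equilibrium: 157.1 − 0.77Q = 111.6 + 0.2Q → Q* = 46.9072, P* = 120.9814.
At Q = 36: demand price = 157.1 − 0.77·36 = 129.38; supply price = 111.6 + 0.2·36 = 118.8.
ΔQ = 46.9072 − 36 = 10.9072; wedge = 129.38 − 118.8 = 10.58.
The triangle = ½ × 10.9072 × 10.58 = 57.70.

57.70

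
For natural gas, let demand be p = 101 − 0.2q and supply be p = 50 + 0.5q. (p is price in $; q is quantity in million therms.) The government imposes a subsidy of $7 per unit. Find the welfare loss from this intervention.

Competitive equilibrium: 101 − 0.2q = 50 + 0.5q → q* = 72.8571, p* = 86.4286.
The subsidy lowers effective supply by 7: p = 43 + 0.5q.
New quantity: 101 − 0.2q = 43 + 0.5q → q' = 82.8571.
Overproduction Δq = 82.8571 − 72.8571 = 10; wedge = subsidy = 7.
Deadweight loss = ½ × 10 × 7 = $35 million.

$35 million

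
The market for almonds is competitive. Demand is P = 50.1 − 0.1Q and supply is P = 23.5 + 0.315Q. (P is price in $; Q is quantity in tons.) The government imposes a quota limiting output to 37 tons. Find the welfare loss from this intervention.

Competitive equilibrium: 50.1 − 0.1Q = 23.5 + 0.315Q → Q* = 64.0964, P* = 43.6904.
At Q = 37: demand price = 50.1 − 0.1·37 = 46.4; supply price = 23.5 + 0.315·37 = 35.155.
ΔQ = 64.0964 − 37 = 27.0964; wedge = 46.4 − 35.155 = 11.245.
DWL = ½ × 27.0964 × 11.245 = $152.35.

$152.35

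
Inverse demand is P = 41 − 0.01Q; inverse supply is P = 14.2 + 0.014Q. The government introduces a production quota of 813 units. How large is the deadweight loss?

Competitive equilibrium: 41 − 0.01Q = 14.2 + 0.014Q → Q* = 1116.6667, P* = 29.8333.
At Q = 813: demand price = 41 − 0.01·813 = 32.87; supply price = 14.2 + 0.014·813 = 25.582.
ΔQ = 1116.6667 − 813 = 303.6667; wedge = 32.87 − 25.582 = 7.288.
The triangle = ½ × 303.6667 × 7.288 = 1106.56.

1106.56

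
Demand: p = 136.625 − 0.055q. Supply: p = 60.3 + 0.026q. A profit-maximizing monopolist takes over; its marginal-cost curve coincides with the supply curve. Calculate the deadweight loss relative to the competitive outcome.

Competitive equilibrium: 136.625 − 0.055q = 60.3 + 0.026q → q* = 942.28395, p* = 84.79938.
Marginal revenue: MR = 136.625 − 0.11q. Set MR = MC: 136.625 − 0.11q = 60.3 + 0.026q → q_m = 561.21324.
Price p_m = 136.625 − 0.055·561.21324 = 105.75827; MC(q_m) = 60.3 + 0.026·561.21324 = 74.89154.
Competitive q* = 942.28395, so Δq = 381.07071; wedge = 105.75827 − 74.89154 = 30.86673.
Deadweight loss = ½ × 381.07071 × 30.86673 = 5881.20.

5881.20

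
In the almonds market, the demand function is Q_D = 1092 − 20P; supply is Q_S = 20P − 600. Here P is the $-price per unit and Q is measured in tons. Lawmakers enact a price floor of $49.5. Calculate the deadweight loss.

In inverse form: demand P = 54.6 − 0.05Q, supply P = 30 + 0.05Q.
Competitive equilibrium: 54.6 − 0.05Q = 30 + 0.05Q → Q* = 246, P* = 42.3.
At the floor P = 49.5, quantity demanded = (54.6 − 49.5)/0.05 = 102.
Sellers' marginal cost at Q' = 102: 30 + 0.05·102 = 35.1.
ΔQ = 246 − 102 = 144; wedge = 49.5 − 35.1 = 14.4.
DWL = ½ × 144 × 14.4 = $1036.80.

$1036.80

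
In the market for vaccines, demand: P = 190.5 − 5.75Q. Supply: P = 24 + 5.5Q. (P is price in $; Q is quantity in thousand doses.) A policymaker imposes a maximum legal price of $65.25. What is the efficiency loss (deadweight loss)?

$299.76 thousand

Competitive equilibrium: 190.5 − 5.75Q = 24 + 5.5Q → Q* = 14.8, P* = 105.4.
At the ceiling P = 65.25, quantity supplied = (65.25 − 24)/5.5 = 7.5.
Willingness to pay at Q' = 7.5: 190.5 − 5.75·7.5 = 147.375.
ΔQ = 14.8 − 7.5 = 7.3; wedge = 147.375 − 65.25 = 82.125.
Welfare loss = ½ × 7.3 × 82.125 = $299.76 thousand.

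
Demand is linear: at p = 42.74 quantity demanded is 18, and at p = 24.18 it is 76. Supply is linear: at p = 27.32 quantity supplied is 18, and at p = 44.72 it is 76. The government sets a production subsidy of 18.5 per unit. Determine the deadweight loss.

276.01

Demand slope = (24.18 − 42.74)/(76 − 18) = −0.32, so p = 48.5 − 0.32q.
Supply slope = (44.72 − 27.32)/(76 − 18) = 0.3, so p = 21.92 + 0.3q.
Competitive equilibrium: 48.5 − 0.32q = 21.92 + 0.3q → q* = 42.871, p* = 34.7813.
The subsidy lowers effective supply by 18.5: p = 3.42 + 0.3q.
New quantity: 48.5 − 0.32q = 3.42 + 0.3q → q' = 72.7097.
Overproduction Δq = 72.7097 − 42.871 = 29.8387; wedge = subsidy = 18.5.
Welfare loss = ½ × 29.8387 × 18.5 = 276.01.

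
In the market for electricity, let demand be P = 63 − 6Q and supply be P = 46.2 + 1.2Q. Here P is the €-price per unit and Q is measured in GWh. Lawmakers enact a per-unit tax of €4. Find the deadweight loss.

€1.11

Competitive equilibrium: 63 − 6Q = 46.2 + 1.2Q → Q* = 2.3333, P* = 49.
With the tax, the buyer price exceeds the seller price by 4: (63 − 6Q) − (46.2 + 1.2Q) = 4 → Q' = 1.7778.
ΔQ = 2.3333 − 1.7778 = 0.5555; the wedge equals the tax, 4.
DWL = ½ × 0.5555 × 4 = €1.11.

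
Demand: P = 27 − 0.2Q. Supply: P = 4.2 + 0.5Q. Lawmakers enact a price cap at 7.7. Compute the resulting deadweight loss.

Competitive equilibrium: 27 − 0.2Q = 4.2 + 0.5Q → Q* = 32.5714, P* = 20.4857.
At the ceiling P = 7.7, quantity supplied = (7.7 − 4.2)/0.5 = 7.
Willingness to pay at Q' = 7: 27 − 0.2·7 = 25.6.
ΔQ = 32.5714 − 7 = 25.5714; wedge = 25.6 − 7.7 = 17.9.
Welfare loss = ½ × 25.5714 × 17.9 = 228.86.

228.86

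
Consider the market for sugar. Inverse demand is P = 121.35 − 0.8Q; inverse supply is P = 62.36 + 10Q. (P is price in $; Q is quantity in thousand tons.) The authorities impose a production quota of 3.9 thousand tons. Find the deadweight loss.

$13.18 thousand

Competitive equilibrium: 121.35 − 0.8Q = 62.36 + 10Q → Q* = 5.462, P* = 116.9804.
At Q = 3.9: demand price = 121.35 − 0.8·3.9 = 118.23; supply price = 62.36 + 10·3.9 = 101.36.
ΔQ = 5.462 − 3.9 = 1.562; wedge = 118.23 − 101.36 = 16.87.
Deadweight loss = ½ × 1.562 × 16.87 = $13.18 thousand.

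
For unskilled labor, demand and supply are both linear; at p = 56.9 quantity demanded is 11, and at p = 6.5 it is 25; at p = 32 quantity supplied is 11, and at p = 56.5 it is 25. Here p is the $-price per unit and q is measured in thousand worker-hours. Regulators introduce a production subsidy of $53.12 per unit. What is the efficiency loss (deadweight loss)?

Demand slope = (6.5 − 56.9)/(25 − 11) = −3.6, so p = 96.5 − 3.6q.
Supply slope = (56.5 − 32)/(25 − 11) = 1.75, so p = 12.75 + 1.75q.
Competitive equilibrium: 96.5 − 3.6q = 12.75 + 1.75q → q* = 15.6542, p* = 40.1449.
The subsidy lowers effective supply by 53.12: p = 1.75q − 40.37.
New quantity: 96.5 − 3.6q = 1.75q − 40.37 → q' = 25.5832.
Overproduction Δq = 25.5832 − 15.6542 = 9.929; wedge = subsidy = 53.12.
The triangle = ½ × 9.929 × 53.12 = $263.71 thousand.

$263.71 thousand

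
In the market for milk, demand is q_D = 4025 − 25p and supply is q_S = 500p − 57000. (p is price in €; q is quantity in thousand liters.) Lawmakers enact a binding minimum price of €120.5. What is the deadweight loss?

€238.40 thousand

In inverse form: demand p = 161 − 0.04q, supply p = 114 + 0.002q.
Competitive equilibrium: 161 − 0.04q = 114 + 0.002q → q* = 1119.0476, p* = 116.2381.
At the floor p = 120.5, quantity demanded = (161 − 120.5)/0.04 = 1012.5.
Sellers' marginal cost at q' = 1012.5: 114 + 0.002·1012.5 = 116.025.
Δq = 1119.0476 − 1012.5 = 106.5476; wedge = 120.5 − 116.025 = 4.475.
DWL = ½ × 106.5476 × 4.475 = €238.40 thousand.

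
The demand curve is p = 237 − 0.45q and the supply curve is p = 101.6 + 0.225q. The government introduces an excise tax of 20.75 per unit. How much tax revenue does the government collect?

Competitive equilibrium: 237 − 0.45q = 101.6 + 0.225q → q* = 200.5926, p* = 146.7333.
With the tax, the buyer price exceeds the seller price by 20.75: (237 − 0.45q) − (101.6 + 0.225q) = 20.75 → q' = 169.8519.
Tax revenue = 20.75 × 169.8519 = 3524.43.

3524.43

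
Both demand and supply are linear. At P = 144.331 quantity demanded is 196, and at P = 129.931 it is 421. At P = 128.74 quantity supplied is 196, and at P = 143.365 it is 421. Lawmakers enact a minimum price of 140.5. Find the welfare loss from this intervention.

240.01

Demand slope = (129.931 − 144.331)/(421 − 196) = −0.064, so P = 156.875 − 0.064Q.
Supply slope = (143.365 − 128.74)/(421 − 196) = 0.065, so P = 116 + 0.065Q.
Competitive equilibrium: 156.875 − 0.064Q = 116 + 0.065Q → Q* = 316.8605, P* = 136.5959.
At the floor P = 140.5, quantity demanded = (156.875 − 140.5)/0.064 = 255.8594.
Sellers' marginal cost at Q' = 255.8594: 116 + 0.065·255.8594 = 132.6309.
ΔQ = 316.8605 − 255.8594 = 61.0011; wedge = 140.5 − 132.6309 = 7.8691.
DWL = ½ × 61.0011 × 7.8691 = 240.01.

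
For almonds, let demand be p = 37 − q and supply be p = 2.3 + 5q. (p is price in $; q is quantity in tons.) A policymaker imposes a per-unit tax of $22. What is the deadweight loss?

Competitive equilibrium: 37 − q = 2.3 + 5q → q* = 5.7833, p* = 31.2167.
With the tax, the buyer price exceeds the seller price by 22: (37 − q) − (2.3 + 5q) = 22 → q' = 2.1167.
Δq = 5.7833 − 2.1167 = 3.6666; the wedge equals the tax, 22.
DWL = ½ × 3.6666 × 22 = $40.33.

$40.33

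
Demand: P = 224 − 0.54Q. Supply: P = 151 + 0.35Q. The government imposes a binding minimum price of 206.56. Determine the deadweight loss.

Competitive equilibrium: 224 − 0.54Q = 151 + 0.35Q → Q* = 82.0225, P* = 179.7079.
At the floor P = 206.56, quantity demanded = (224 − 206.56)/0.54 = 32.2963.
Sellers' marginal cost at Q' = 32.2963: 151 + 0.35·32.2963 = 162.3037.
ΔQ = 82.0225 − 32.2963 = 49.7262; wedge = 206.56 − 162.3037 = 44.2563.
The triangle = ½ × 49.7262 × 44.2563 = 1100.35.

1100.35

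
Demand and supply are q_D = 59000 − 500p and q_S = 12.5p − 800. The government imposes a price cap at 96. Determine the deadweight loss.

2740.49

In inverse form: demand p = 118 − 0.002q, supply p = 64 + 0.08q.
Competitive equilibrium: 118 − 0.002q = 64 + 0.08q → q* = 658.5366, p* = 116.6829.
At the ceiling p = 96, quantity supplied = (96 − 64)/0.08 = 400.
Willingness to pay at q' = 400: 118 − 0.002·400 = 117.2.
Δq = 658.5366 − 400 = 258.5366; wedge = 117.2 − 96 = 21.2.
The triangle = ½ × 258.5366 × 21.2 = 2740.49.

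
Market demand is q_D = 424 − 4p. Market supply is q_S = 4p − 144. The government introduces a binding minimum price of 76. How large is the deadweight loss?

In inverse form: demand p = 106 − 0.25q, supply p = 36 + 0.25q.
Competitive equilibrium: 106 − 0.25q = 36 + 0.25q → q* = 140, p* = 71.
At the floor p = 76, quantity demanded = (106 − 76)/0.25 = 120.
Sellers' marginal cost at q' = 120: 36 + 0.25·120 = 66.
Δq = 140 − 120 = 20; wedge = 76 − 66 = 10.
DWL = ½ × 20 × 10 = 100.

100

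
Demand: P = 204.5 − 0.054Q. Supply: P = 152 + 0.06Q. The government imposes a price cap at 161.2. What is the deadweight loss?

Competitive equilibrium: 204.5 − 0.054Q = 152 + 0.06Q → Q* = 460.5263, P* = 179.6316.
At the ceiling P = 161.2, quantity supplied = (161.2 − 152)/0.06 = 153.3333.
Willingness to pay at Q' = 153.3333: 204.5 − 0.054·153.3333 = 196.22.
ΔQ = 460.5263 − 153.3333 = 307.193; wedge = 196.22 − 161.2 = 35.02.
Welfare loss = ½ × 307.193 × 35.02 = 5378.95.

5378.95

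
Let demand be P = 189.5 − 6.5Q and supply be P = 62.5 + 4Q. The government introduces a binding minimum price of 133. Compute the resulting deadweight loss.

Competitive equilibrium: 189.5 − 6.5Q = 62.5 + 4Q → Q* = 12.0952, P* = 110.881.
At the floor P = 133, quantity demanded = (189.5 − 133)/6.5 = 8.6923.
Sellers' marginal cost at Q' = 8.6923: 62.5 + 4·8.6923 = 97.2692.
ΔQ = 12.0952 − 8.6923 = 3.4029; wedge = 133 − 97.2692 = 35.7308.
DWL = ½ × 3.4029 × 35.7308 = 60.79.

60.79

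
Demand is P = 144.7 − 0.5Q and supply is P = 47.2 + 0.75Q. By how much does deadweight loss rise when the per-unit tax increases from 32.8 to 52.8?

684.80

Competitive equilibrium: 144.7 − 0.5Q = 47.2 + 0.75Q → Q* = 78, P* = 105.7.
For a per-unit tax t: ΔQ = t/1.25, so DWL = ½·t·(t/1.25) = t²/2.5.
At t = 32.8: DWL = 430.336. At t = 52.8: DWL = 1115.136.
Increase = 1115.136 − 430.336 = 684.80.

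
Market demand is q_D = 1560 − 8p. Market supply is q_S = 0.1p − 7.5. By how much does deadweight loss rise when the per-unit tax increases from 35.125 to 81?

In inverse form: demand p = 195 − 0.125q, supply p = 75 + 10q.
Competitive equilibrium: 195 − 0.125q = 75 + 10q → q* = 11.8519, p* = 193.5185.
For a per-unit tax t: Δq = t/10.125, so DWL = ½·t·(t/10.125) = t²/20.25.
At t = 35.125: DWL = 60.927. At t = 81: DWL = 324.
Increase = 324 − 60.927 = 263.07.

263.07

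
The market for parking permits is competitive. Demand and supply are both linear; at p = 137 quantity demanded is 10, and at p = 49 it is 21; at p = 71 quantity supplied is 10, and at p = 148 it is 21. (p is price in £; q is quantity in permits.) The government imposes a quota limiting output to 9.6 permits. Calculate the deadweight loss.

Demand slope = (49 − 137)/(21 − 10) = −8, so p = 217 − 8q.
Supply slope = (148 − 71)/(21 − 10) = 7, so p = 1 + 7q.
Competitive equilibrium: 217 − 8q = 1 + 7q → q* = 14.4, p* = 101.8.
At q = 9.6: demand price = 217 − 8·9.6 = 140.2; supply price = 1 + 7·9.6 = 68.2.
Δq = 14.4 − 9.6 = 4.8; wedge = 140.2 − 68.2 = 72.
DWL = ½ × 4.8 × 72 = £172.80.

£172.80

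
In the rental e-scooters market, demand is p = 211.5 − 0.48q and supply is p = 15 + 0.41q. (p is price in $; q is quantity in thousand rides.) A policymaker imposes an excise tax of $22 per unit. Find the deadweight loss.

Competitive equilibrium: 211.5 − 0.48q = 15 + 0.41q → q* = 220.7865, p* = 105.5225.
With the tax, the buyer price exceeds the seller price by 22: (211.5 − 0.48q) − (15 + 0.41q) = 22 → q' = 196.0674.
Δq = 220.7865 − 196.0674 = 24.7191; the wedge equals the tax, 22.
Deadweight loss = ½ × 24.7191 × 22 = $271.91 thousand.

$271.91 thousand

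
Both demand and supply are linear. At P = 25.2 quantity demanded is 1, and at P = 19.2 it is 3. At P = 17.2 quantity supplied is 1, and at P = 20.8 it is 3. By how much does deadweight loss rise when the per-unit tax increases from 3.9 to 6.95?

Demand slope = (19.2 − 25.2)/(3 − 1) = −3, so P = 28.2 − 3Q.
Supply slope = (20.8 − 17.2)/(3 − 1) = 1.8, so P = 15.4 + 1.8Q.
Competitive equilibrium: 28.2 − 3Q = 15.4 + 1.8Q → Q* = 2.6667, P* = 20.2.
For a per-unit tax t: ΔQ = t/4.8, so DWL = ½·t·(t/4.8) = t²/9.6.
At t = 3.9: DWL = 1.584. At t = 6.95: DWL = 5.032.
Increase = 5.032 − 1.584 = 3.45.

3.45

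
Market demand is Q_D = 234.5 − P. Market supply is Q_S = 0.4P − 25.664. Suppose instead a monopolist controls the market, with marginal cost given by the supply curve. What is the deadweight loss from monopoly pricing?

204.70

In inverse form: demand P = 234.5 − Q, supply P = 64.16 + 2.5Q.
Competitive equilibrium: 234.5 − Q = 64.16 + 2.5Q → Q* = 48.6686, P* = 185.8314.
Marginal revenue: MR = 234.5 − 2Q. Set MR = MC: 234.5 − 2Q = 64.16 + 2.5Q → Q_m = 37.8533.
Price P_m = 234.5 − 1·37.8533 = 196.6467; MC(Q_m) = 64.16 + 2.5·37.8533 = 158.7933.
Competitive Q* = 48.6686, so ΔQ = 10.8153; wedge = 196.6467 − 158.7933 = 37.8534.
Welfare loss = ½ × 10.8153 × 37.8534 = 204.70.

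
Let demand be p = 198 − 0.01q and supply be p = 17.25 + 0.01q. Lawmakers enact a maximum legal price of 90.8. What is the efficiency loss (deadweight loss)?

Competitive equilibrium: 198 − 0.01q = 17.25 + 0.01q → q* = 9037.5, p* = 107.625.
At the ceiling p = 90.8, quantity supplied = (90.8 − 17.25)/0.01 = 7355.
Willingness to pay at q' = 7355: 198 − 0.01·7355 = 124.45.
Δq = 9037.5 − 7355 = 1682.5; wedge = 124.45 − 90.8 = 33.65.
Deadweight loss = ½ × 1682.5 × 33.65 = 28308.06.

28308.06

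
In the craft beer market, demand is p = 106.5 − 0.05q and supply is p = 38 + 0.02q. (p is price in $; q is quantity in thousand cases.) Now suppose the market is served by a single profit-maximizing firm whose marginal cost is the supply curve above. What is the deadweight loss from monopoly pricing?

$5818.76 thousand

Competitive equilibrium: 106.5 − 0.05q = 38 + 0.02q → q* = 978.57143, p* = 57.57143.
Marginal revenue: MR = 106.5 − 0.1q. Set MR = MC: 106.5 − 0.1q = 38 + 0.02q → q_m = 570.83333.
Price p_m = 106.5 − 0.05·570.83333 = 77.95833; MC(q_m) = 38 + 0.02·570.83333 = 49.41667.
Competitive q* = 978.57143, so Δq = 407.7381; wedge = 77.95833 − 49.41667 = 28.54166.
Welfare loss = ½ × 407.7381 × 28.54166 = $5818.76 thousand.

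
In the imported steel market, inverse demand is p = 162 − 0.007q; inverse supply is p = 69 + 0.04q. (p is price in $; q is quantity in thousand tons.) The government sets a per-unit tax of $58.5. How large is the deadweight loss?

$36406.91 thousand

Competitive equilibrium: 162 − 0.007q = 69 + 0.04q → q* = 1978.7234, p* = 148.1489.
With the tax, the buyer price exceeds the seller price by 58.5: (162 − 0.007q) − (69 + 0.04q) = 58.5 → q' = 734.0426.
Δq = 1978.7234 − 734.0426 = 1244.6808; the wedge equals the tax, 58.5.
Welfare loss = ½ × 1244.6808 × 58.5 = $36406.91 thousand.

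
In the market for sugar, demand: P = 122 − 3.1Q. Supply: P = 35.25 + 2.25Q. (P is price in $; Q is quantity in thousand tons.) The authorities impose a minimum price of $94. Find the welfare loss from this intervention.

Competitive equilibrium: 122 − 3.1Q = 35.25 + 2.25Q → Q* = 16.215, P* = 71.7336.
At the floor P = 94, quantity demanded = (122 − 94)/3.1 = 9.0323.
Sellers' marginal cost at Q' = 9.0323: 35.25 + 2.25·9.0323 = 55.5727.
ΔQ = 16.215 − 9.0323 = 7.1827; wedge = 94 − 55.5727 = 38.4273.
DWL = ½ × 7.1827 × 38.4273 = $138.01 thousand.

$138.01 thousand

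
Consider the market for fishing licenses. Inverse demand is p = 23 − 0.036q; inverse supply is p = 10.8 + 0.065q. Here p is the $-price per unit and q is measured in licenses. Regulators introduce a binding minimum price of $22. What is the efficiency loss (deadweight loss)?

Competitive equilibrium: 23 − 0.036q = 10.8 + 0.065q → q* = 120.7921, p* = 18.6515.
At the floor p = 22, quantity demanded = (23 − 22)/0.036 = 27.7778.
Sellers' marginal cost at q' = 27.7778: 10.8 + 0.065·27.7778 = 12.6056.
Δq = 120.7921 − 27.7778 = 93.0143; wedge = 22 − 12.6056 = 9.3944.
Welfare loss = ½ × 93.0143 × 9.3944 = $436.91.

$436.91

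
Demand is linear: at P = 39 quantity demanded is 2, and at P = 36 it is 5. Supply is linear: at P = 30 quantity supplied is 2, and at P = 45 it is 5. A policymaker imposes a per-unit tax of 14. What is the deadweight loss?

16.33

Demand slope = (36 − 39)/(5 − 2) = −1, so P = 41 − Q.
Supply slope = (45 − 30)/(5 − 2) = 5, so P = 20 + 5Q.
Competitive equilibrium: 41 − Q = 20 + 5Q → Q* = 3.5, P* = 37.5.
With the tax, the buyer price exceeds the seller price by 14: (41 − Q) − (20 + 5Q) = 14 → Q' = 1.1667.
ΔQ = 3.5 − 1.1667 = 2.3333; the wedge equals the tax, 14.
DWL = ½ × 2.3333 × 14 = 16.33.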